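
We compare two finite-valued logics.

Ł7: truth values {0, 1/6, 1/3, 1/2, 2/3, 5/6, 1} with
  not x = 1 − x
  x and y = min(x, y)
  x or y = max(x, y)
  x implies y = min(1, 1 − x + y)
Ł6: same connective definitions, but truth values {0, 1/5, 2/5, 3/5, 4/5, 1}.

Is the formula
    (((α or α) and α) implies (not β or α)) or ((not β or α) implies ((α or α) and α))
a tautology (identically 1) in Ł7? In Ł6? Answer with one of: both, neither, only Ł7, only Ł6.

both

In Ł7: every assignment gives 1 — tautology.
In Ł6: every assignment gives 1 — tautology.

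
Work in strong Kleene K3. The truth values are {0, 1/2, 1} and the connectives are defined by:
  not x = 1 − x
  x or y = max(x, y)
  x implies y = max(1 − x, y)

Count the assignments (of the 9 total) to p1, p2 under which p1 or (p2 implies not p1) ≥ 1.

p1 = 0, p2 = 0 ↦ 1  ≥
p1 = 0, p2 = 1/2 ↦ 1  ≥
p1 = 0, p2 = 1 ↦ 1  ≥
p1 = 1/2, p2 = 0 ↦ 1  ≥
p1 = 1/2, p2 = 1/2 ↦ 1/2  <
p1 = 1/2, p2 = 1 ↦ 1/2  <
p1 = 1, p2 = 0 ↦ 1  ≥
p1 = 1, p2 = 1/2 ↦ 1  ≥
p1 = 1, p2 = 1 ↦ 1  ≥
So 7 of the 9 assignments meet the threshold.

7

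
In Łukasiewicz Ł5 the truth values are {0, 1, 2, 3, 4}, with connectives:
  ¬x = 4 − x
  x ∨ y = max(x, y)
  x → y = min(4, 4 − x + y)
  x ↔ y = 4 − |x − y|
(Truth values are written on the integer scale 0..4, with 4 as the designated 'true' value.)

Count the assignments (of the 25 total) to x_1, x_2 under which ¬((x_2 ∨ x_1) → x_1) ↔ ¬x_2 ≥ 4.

value 4: 3 assignments (counts)
value 3: 5 assignments
value 2: 6 assignments
value 1: 5 assignments
value 0: 6 assignments
So 3 of the 25 assignments meet the threshold.

3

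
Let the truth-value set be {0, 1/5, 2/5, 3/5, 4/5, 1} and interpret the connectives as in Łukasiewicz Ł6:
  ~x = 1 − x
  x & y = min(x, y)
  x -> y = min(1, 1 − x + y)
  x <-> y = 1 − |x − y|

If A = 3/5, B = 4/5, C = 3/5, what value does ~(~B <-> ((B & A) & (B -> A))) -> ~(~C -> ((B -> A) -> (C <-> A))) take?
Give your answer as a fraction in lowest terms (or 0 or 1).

3/5

~B = ~4/5 = 1/5
B & A = 4/5 & 3/5 = 3/5
B -> A = 4/5 -> 3/5 = 4/5
(B & A) & (B -> A) = 3/5 & 4/5 = 3/5
~B <-> ((B & A) & (B -> A)) = 1/5 <-> 3/5 = 3/5
~(~B <-> ((B & A) & (B -> A))) = ~3/5 = 2/5
~C = ~3/5 = 2/5
B -> A = 4/5 -> 3/5 = 4/5
C <-> A = 3/5 <-> 3/5 = 1
(B -> A) -> (C <-> A) = 4/5 -> 1 = 1
~C -> ((B -> A) -> (C <-> A)) = 2/5 -> 1 = 1
~(~C -> ((B -> A) -> (C <-> A))) = ~1 = 0
~(~B <-> ((B & A) & (B -> A))) -> ~(~C -> ((B -> A) -> (C <-> A))) = 2/5 -> 0 = 3/5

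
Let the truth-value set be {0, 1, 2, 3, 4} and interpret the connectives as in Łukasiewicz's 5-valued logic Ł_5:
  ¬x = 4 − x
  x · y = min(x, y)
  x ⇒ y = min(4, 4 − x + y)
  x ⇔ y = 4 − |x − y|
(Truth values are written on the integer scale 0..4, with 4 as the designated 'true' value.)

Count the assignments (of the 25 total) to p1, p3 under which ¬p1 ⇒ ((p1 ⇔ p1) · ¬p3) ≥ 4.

15

value 4: 15 assignments (counts)
value 3: 4 assignments
value 2: 3 assignments
value 1: 2 assignments
value 0: 1 assignment
So 15 of the 25 assignments meet the threshold.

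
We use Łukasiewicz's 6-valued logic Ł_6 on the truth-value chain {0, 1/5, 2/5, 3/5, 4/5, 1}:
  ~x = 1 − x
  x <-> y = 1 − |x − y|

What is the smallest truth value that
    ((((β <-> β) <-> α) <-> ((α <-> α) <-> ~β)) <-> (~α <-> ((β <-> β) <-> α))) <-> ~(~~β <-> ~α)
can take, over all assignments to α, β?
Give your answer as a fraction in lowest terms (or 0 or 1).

Take α = 2/5, β = 2/5:
β <-> β = 2/5 <-> 2/5 = 1
(β <-> β) <-> α = 1 <-> 2/5 = 2/5
α <-> α = 2/5 <-> 2/5 = 1
~β = ~2/5 = 3/5
(α <-> α) <-> ~β = 1 <-> 3/5 = 3/5
((β <-> β) <-> α) <-> ((α <-> α) <-> ~β) = 2/5 <-> 3/5 = 4/5
~α = ~2/5 = 3/5
β <-> β = 2/5 <-> 2/5 = 1
(β <-> β) <-> α = 1 <-> 2/5 = 2/5
~α <-> ((β <-> β) <-> α) = 3/5 <-> 2/5 = 4/5
(((β <-> β) <-> α) <-> ((α <-> α) <-> ~β)) <-> (~α <-> ((β <-> β) <-> α)) = 4/5 <-> 4/5 = 1
~β = ~2/5 = 3/5
~~β = ~3/5 = 2/5
~α = ~2/5 = 3/5
~~β <-> ~α = 2/5 <-> 3/5 = 4/5
~(~~β <-> ~α) = ~4/5 = 1/5
((((β <-> β) <-> α) <-> ((α <-> α) <-> ~β)) <-> (~α <-> ((β <-> β) <-> α))) <-> ~(~~β <-> ~α) = 1 <-> 1/5 = 1/5
No assignment yields a value below 1/5, so this is the minimum.

1/5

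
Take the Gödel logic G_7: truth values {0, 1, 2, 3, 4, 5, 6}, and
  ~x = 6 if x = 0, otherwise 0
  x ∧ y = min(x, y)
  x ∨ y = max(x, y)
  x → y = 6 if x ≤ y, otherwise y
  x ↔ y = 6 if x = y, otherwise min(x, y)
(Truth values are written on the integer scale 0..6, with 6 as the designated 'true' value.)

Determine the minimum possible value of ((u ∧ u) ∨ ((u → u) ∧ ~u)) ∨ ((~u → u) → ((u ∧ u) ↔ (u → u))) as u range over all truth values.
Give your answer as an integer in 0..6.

Take u = 1:
u ∧ u = 1 ∧ 1 = 1
u → u = 1 → 1 = 6
~u = ~1 = 0
(u → u) ∧ ~u = 6 ∧ 0 = 0
(u ∧ u) ∨ ((u → u) ∧ ~u) = 1 ∨ 0 = 1
~u = ~1 = 0
~u → u = 0 → 1 = 6
u ∧ u = 1 ∧ 1 = 1
u → u = 1 → 1 = 6
(u ∧ u) ↔ (u → u) = 1 ↔ 6 = 1
(~u → u) → ((u ∧ u) ↔ (u → u)) = 6 → 1 = 1
((u ∧ u) ∨ ((u → u) ∧ ~u)) ∨ ((~u → u) → ((u ∧ u) ↔ (u → u))) = 1 ∨ 1 = 1
No assignment yields a value below 1, so this is the minimum.

1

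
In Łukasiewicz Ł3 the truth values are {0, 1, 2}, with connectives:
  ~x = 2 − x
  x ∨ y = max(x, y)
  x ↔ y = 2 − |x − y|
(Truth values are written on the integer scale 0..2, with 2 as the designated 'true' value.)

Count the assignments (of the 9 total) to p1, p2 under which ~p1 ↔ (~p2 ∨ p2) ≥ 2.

3

p1 = 0, p2 = 0 ↦ 2  ≥
p1 = 0, p2 = 1 ↦ 1  <
p1 = 0, p2 = 2 ↦ 2  ≥
p1 = 1, p2 = 0 ↦ 1  <
p1 = 1, p2 = 1 ↦ 2  ≥
p1 = 1, p2 = 2 ↦ 1  <
p1 = 2, p2 = 0 ↦ 0  <
p1 = 2, p2 = 1 ↦ 1  <
p1 = 2, p2 = 2 ↦ 0  <
So 3 of the 9 assignments meet the threshold.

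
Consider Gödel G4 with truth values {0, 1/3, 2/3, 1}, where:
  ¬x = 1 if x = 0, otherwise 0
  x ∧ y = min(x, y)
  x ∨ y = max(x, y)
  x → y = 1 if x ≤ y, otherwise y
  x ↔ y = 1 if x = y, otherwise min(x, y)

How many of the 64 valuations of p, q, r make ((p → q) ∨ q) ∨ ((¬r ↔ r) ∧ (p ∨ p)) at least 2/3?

value 1: 40 assignments (counts)
value 2/3: 4 assignments (counts)
value 1/3: 8 assignments
value 0: 12 assignments
So 44 of the 64 assignments meet the threshold.

44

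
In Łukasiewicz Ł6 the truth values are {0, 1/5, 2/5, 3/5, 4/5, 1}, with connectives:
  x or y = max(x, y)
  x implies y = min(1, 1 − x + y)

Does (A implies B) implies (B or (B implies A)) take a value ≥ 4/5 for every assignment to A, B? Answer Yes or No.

Counterexample: take A = 0, B = 2/5.
A implies B = 0 implies 2/5 = 1
B implies A = 2/5 implies 0 = 3/5
B or (B implies A) = 2/5 or 3/5 = 3/5
(A implies B) implies (B or (B implies A)) = 1 implies 3/5 = 3/5
This gives 3/5, which is below 4/5.

No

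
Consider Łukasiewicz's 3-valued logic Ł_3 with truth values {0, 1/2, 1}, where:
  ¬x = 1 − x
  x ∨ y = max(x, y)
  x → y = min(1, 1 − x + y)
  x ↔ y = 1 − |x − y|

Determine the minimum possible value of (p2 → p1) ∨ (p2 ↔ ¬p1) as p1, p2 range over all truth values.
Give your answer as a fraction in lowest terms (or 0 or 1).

Take p1 = 0, p2 = 1/2:
p2 → p1 = 1/2 → 0 = 1/2
¬p1 = ¬0 = 1
p2 ↔ ¬p1 = 1/2 ↔ 1 = 1/2
(p2 → p1) ∨ (p2 ↔ ¬p1) = 1/2 ∨ 1/2 = 1/2
No assignment yields a value below 1/2, so this is the minimum.

1/2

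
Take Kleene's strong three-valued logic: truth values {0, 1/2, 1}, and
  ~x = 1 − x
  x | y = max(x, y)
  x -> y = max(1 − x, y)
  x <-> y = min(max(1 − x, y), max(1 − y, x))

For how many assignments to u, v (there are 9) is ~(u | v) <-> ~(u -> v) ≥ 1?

u = 0, v = 0 ↦ 0  <
u = 0, v = 1/2 ↦ 1/2  <
u = 0, v = 1 ↦ 1  ≥
u = 1/2, v = 0 ↦ 1/2  <
u = 1/2, v = 1/2 ↦ 1/2  <
u = 1/2, v = 1 ↦ 1  ≥
u = 1, v = 0 ↦ 0  <
u = 1, v = 1/2 ↦ 1/2  <
u = 1, v = 1 ↦ 1  ≥
So 3 of the 9 assignments meet the threshold.

3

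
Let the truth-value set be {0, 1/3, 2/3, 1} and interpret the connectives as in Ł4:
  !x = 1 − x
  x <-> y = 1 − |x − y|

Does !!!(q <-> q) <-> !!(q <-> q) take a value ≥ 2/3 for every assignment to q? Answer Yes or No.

Counterexample: take q = 0.
q <-> q = 0 <-> 0 = 1
!(q <-> q) = !1 = 0
!!(q <-> q) = !0 = 1
!!!(q <-> q) = !1 = 0
q <-> q = 0 <-> 0 = 1
!(q <-> q) = !1 = 0
!!(q <-> q) = !0 = 1
!!!(q <-> q) <-> !!(q <-> q) = 0 <-> 1 = 0
This gives 0, which is below 2/3.

No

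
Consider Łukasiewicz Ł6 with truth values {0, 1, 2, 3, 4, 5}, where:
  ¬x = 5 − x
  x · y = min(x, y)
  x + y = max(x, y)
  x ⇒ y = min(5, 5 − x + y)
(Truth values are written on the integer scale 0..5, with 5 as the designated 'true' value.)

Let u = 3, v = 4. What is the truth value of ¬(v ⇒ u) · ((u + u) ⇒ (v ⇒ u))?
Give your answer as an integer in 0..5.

1

v ⇒ u = 4 ⇒ 3 = 4
¬(v ⇒ u) = ¬4 = 1
u + u = 3 + 3 = 3
v ⇒ u = 4 ⇒ 3 = 4
(u + u) ⇒ (v ⇒ u) = 3 ⇒ 4 = 5
¬(v ⇒ u) · ((u + u) ⇒ (v ⇒ u)) = 1 · 5 = 1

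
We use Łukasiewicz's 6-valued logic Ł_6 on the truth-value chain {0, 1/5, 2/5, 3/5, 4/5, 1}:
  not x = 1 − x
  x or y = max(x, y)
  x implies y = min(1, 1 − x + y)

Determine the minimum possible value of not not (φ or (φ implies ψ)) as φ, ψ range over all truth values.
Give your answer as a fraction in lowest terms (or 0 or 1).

Take φ = 2/5, ψ = 0:
φ implies ψ = 2/5 implies 0 = 3/5
φ or (φ implies ψ) = 2/5 or 3/5 = 3/5
not (φ or (φ implies ψ)) = not 3/5 = 2/5
not not (φ or (φ implies ψ)) = not 2/5 = 3/5
No assignment yields a value below 3/5, so this is the minimum.

3/5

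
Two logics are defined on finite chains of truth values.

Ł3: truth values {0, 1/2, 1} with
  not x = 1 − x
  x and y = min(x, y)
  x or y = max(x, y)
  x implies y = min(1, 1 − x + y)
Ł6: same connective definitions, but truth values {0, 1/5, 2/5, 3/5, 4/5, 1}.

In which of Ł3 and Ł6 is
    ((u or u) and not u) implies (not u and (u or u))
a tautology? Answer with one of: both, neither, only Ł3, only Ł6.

both

In Ł3: every assignment gives 1 — tautology.
In Ł6: every assignment gives 1 — tautology.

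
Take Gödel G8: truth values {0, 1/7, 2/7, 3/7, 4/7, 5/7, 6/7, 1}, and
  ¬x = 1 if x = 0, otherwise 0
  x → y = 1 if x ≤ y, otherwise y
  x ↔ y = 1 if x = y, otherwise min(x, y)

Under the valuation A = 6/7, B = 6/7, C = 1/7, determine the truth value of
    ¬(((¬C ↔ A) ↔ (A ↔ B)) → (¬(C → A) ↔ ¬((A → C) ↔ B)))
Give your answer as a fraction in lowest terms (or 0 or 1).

¬C = ¬1/7 = 0
¬C ↔ A = 0 ↔ 6/7 = 0
A ↔ B = 6/7 ↔ 6/7 = 1
(¬C ↔ A) ↔ (A ↔ B) = 0 ↔ 1 = 0
C → A = 1/7 → 6/7 = 1
¬(C → A) = ¬1 = 0
A → C = 6/7 → 1/7 = 1/7
(A → C) ↔ B = 1/7 ↔ 6/7 = 1/7
¬((A → C) ↔ B) = ¬1/7 = 0
¬(C → A) ↔ ¬((A → C) ↔ B) = 0 ↔ 0 = 1
((¬C ↔ A) ↔ (A ↔ B)) → (¬(C → A) ↔ ¬((A → C) ↔ B)) = 0 → 1 = 1
¬(((¬C ↔ A) ↔ (A ↔ B)) → (¬(C → A) ↔ ¬((A → C) ↔ B))) = ¬1 = 0

0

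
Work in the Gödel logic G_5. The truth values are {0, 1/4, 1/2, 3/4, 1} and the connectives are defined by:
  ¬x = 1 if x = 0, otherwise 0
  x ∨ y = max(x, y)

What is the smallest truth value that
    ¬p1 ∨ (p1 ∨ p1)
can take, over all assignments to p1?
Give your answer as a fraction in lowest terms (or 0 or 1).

Take p1 = 1/4:
¬p1 = ¬1/4 = 0
p1 ∨ p1 = 1/4 ∨ 1/4 = 1/4
¬p1 ∨ (p1 ∨ p1) = 0 ∨ 1/4 = 1/4
No assignment yields a value below 1/4, so this is the minimum.

1/4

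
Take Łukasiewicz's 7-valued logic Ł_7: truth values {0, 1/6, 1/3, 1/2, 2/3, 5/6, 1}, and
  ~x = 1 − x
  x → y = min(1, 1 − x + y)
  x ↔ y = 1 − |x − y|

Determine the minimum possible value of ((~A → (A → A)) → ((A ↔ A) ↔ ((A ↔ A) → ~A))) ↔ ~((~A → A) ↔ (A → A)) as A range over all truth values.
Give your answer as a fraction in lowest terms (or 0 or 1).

Take A = 1/2:
~A = ~1/2 = 1/2
A → A = 1/2 → 1/2 = 1
~A → (A → A) = 1/2 → 1 = 1
A ↔ A = 1/2 ↔ 1/2 = 1
A ↔ A = 1/2 ↔ 1/2 = 1
~A = ~1/2 = 1/2
(A ↔ A) → ~A = 1 → 1/2 = 1/2
(A ↔ A) ↔ ((A ↔ A) → ~A) = 1 ↔ 1/2 = 1/2
(~A → (A → A)) → ((A ↔ A) ↔ ((A ↔ A) → ~A)) = 1 → 1/2 = 1/2
~A = ~1/2 = 1/2
~A → A = 1/2 → 1/2 = 1
A → A = 1/2 → 1/2 = 1
(~A → A) ↔ (A → A) = 1 ↔ 1 = 1
~((~A → A) ↔ (A → A)) = ~1 = 0
((~A → (A → A)) → ((A ↔ A) ↔ ((A ↔ A) → ~A))) ↔ ~((~A → A) ↔ (A → A)) = 1/2 ↔ 0 = 1/2
No assignment yields a value below 1/2, so this is the minimum.

1/2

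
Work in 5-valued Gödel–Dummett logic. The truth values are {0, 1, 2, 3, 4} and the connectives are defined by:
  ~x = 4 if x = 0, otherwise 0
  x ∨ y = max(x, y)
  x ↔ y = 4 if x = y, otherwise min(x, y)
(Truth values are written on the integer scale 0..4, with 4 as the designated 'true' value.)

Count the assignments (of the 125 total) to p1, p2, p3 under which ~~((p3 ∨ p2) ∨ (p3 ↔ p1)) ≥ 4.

121

value 4: 121 assignments (counts)
value 0: 4 assignments
So 121 of the 125 assignments meet the threshold.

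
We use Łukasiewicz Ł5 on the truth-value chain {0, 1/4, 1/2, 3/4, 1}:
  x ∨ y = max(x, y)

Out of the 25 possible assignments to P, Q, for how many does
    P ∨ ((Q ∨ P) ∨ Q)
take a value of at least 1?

9

value 1: 9 assignments (counts)
value 3/4: 7 assignments
value 1/2: 5 assignments
value 1/4: 3 assignments
value 0: 1 assignment
So 9 of the 25 assignments meet the threshold.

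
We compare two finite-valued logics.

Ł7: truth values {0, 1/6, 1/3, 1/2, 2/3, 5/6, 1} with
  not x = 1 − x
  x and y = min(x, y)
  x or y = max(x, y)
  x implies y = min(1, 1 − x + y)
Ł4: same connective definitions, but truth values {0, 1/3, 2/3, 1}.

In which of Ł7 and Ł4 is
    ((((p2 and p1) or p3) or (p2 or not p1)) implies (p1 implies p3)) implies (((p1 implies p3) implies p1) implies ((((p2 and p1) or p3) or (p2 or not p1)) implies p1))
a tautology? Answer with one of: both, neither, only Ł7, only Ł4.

both

In Ł7: every assignment gives 1 — tautology.
In Ł4: every assignment gives 1 — tautology.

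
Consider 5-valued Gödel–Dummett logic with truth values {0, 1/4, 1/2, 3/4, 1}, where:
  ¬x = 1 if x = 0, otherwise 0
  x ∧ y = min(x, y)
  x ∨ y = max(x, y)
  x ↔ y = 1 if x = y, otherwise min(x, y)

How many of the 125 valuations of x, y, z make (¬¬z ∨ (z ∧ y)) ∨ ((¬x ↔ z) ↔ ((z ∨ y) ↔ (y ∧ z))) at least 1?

108

value 1: 108 assignments (counts)
value 0: 17 assignments
So 108 of the 125 assignments meet the threshold.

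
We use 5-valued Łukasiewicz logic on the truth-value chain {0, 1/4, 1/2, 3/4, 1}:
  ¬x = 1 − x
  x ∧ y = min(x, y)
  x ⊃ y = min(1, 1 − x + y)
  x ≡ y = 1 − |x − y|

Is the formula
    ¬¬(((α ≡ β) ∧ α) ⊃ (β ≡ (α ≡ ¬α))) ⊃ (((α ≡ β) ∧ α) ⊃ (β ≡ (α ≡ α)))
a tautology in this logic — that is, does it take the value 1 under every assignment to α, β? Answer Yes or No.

Counterexample: take α = 1/4, β = 0.
α ≡ β = 1/4 ≡ 0 = 3/4
(α ≡ β) ∧ α = 3/4 ∧ 1/4 = 1/4
¬α = ¬1/4 = 3/4
α ≡ ¬α = 1/4 ≡ 3/4 = 1/2
β ≡ (α ≡ ¬α) = 0 ≡ 1/2 = 1/2
((α ≡ β) ∧ α) ⊃ (β ≡ (α ≡ ¬α)) = 1/4 ⊃ 1/2 = 1
¬(((α ≡ β) ∧ α) ⊃ (β ≡ (α ≡ ¬α))) = ¬1 = 0
¬¬(((α ≡ β) ∧ α) ⊃ (β ≡ (α ≡ ¬α))) = ¬0 = 1
α ≡ β = 1/4 ≡ 0 = 3/4
(α ≡ β) ∧ α = 3/4 ∧ 1/4 = 1/4
α ≡ α = 1/4 ≡ 1/4 = 1
β ≡ (α ≡ α) = 0 ≡ 1 = 0
((α ≡ β) ∧ α) ⊃ (β ≡ (α ≡ α)) = 1/4 ⊃ 0 = 3/4
¬¬(((α ≡ β) ∧ α) ⊃ (β ≡ (α ≡ ¬α))) ⊃ (((α ≡ β) ∧ α) ⊃ (β ≡ (α ≡ α))) = 1 ⊃ 3/4 = 3/4
This gives 3/4 ≠ 1.

No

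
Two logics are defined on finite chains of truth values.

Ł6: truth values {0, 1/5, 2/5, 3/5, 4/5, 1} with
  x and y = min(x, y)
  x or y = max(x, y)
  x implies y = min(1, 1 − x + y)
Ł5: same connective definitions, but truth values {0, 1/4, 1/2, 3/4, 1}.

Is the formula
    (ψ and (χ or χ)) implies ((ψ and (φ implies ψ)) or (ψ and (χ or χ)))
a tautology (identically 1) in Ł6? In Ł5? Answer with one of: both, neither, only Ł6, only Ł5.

both

In Ł6: every assignment gives 1 — tautology.
In Ł5: every assignment gives 1 — tautology.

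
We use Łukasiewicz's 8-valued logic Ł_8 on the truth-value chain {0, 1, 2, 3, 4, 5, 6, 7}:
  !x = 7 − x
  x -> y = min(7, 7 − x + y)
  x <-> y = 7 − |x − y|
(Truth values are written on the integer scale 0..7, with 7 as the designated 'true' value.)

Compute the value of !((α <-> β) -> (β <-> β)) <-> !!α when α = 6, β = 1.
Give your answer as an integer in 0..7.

α <-> β = 6 <-> 1 = 2
β <-> β = 1 <-> 1 = 7
(α <-> β) -> (β <-> β) = 2 -> 7 = 7
!((α <-> β) -> (β <-> β)) = !7 = 0
!α = !6 = 1
!!α = !1 = 6
!((α <-> β) -> (β <-> β)) <-> !!α = 0 <-> 6 = 1

1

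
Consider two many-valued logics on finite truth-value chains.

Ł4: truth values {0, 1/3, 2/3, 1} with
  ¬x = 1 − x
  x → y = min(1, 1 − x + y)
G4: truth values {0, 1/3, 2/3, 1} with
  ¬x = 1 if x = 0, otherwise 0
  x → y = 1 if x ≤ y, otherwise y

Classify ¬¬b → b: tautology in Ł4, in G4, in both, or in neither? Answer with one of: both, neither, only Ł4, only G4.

In Ł4: every assignment gives 1 — tautology.
In G4: at b = 1/3 the value is 1/3 — not a tautology.

only Ł4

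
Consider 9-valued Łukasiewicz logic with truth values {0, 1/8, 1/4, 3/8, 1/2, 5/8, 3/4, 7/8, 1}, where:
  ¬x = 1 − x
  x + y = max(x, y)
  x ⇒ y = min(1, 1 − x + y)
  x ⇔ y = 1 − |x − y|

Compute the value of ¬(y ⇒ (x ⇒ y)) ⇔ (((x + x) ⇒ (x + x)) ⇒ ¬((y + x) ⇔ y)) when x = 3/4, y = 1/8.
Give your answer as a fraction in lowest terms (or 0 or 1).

x ⇒ y = 3/4 ⇒ 1/8 = 3/8
y ⇒ (x ⇒ y) = 1/8 ⇒ 3/8 = 1
¬(y ⇒ (x ⇒ y)) = ¬1 = 0
x + x = 3/4 + 3/4 = 3/4
x + x = 3/4 + 3/4 = 3/4
(x + x) ⇒ (x + x) = 3/4 ⇒ 3/4 = 1
y + x = 1/8 + 3/4 = 3/4
(y + x) ⇔ y = 3/4 ⇔ 1/8 = 3/8
¬((y + x) ⇔ y) = ¬3/8 = 5/8
((x + x) ⇒ (x + x)) ⇒ ¬((y + x) ⇔ y) = 1 ⇒ 5/8 = 5/8
¬(y ⇒ (x ⇒ y)) ⇔ (((x + x) ⇒ (x + x)) ⇒ ¬((y + x) ⇔ y)) = 0 ⇔ 5/8 = 3/8

3/8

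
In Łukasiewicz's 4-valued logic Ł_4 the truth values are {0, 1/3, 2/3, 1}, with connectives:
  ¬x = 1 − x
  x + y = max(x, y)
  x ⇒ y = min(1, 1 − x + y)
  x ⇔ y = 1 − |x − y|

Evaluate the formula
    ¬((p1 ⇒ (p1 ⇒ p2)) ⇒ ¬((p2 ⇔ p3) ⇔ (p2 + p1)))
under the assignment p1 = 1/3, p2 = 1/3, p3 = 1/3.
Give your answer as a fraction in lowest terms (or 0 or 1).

1/3

p1 ⇒ p2 = 1/3 ⇒ 1/3 = 1
p1 ⇒ (p1 ⇒ p2) = 1/3 ⇒ 1 = 1
p2 ⇔ p3 = 1/3 ⇔ 1/3 = 1
p2 + p1 = 1/3 + 1/3 = 1/3
(p2 ⇔ p3) ⇔ (p2 + p1) = 1 ⇔ 1/3 = 1/3
¬((p2 ⇔ p3) ⇔ (p2 + p1)) = ¬1/3 = 2/3
(p1 ⇒ (p1 ⇒ p2)) ⇒ ¬((p2 ⇔ p3) ⇔ (p2 + p1)) = 1 ⇒ 2/3 = 2/3
¬((p1 ⇒ (p1 ⇒ p2)) ⇒ ¬((p2 ⇔ p3) ⇔ (p2 + p1))) = ¬2/3 = 1/3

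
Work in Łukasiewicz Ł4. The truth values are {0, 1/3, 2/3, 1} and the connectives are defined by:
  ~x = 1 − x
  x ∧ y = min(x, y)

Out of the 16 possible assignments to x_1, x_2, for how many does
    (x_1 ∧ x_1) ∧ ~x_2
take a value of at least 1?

x_1 = 0, x_2 = 0 ↦ 0  <
x_1 = 0, x_2 = 1/3 ↦ 0  <
x_1 = 0, x_2 = 2/3 ↦ 0  <
x_1 = 0, x_2 = 1 ↦ 0  <
x_1 = 1/3, x_2 = 0 ↦ 1/3  <
x_1 = 1/3, x_2 = 1/3 ↦ 1/3  <
x_1 = 1/3, x_2 = 2/3 ↦ 1/3  <
x_1 = 1/3, x_2 = 1 ↦ 0  <
x_1 = 2/3, x_2 = 0 ↦ 2/3  <
x_1 = 2/3, x_2 = 1/3 ↦ 2/3  <
x_1 = 2/3, x_2 = 2/3 ↦ 1/3  <
x_1 = 2/3, x_2 = 1 ↦ 0  <
x_1 = 1, x_2 = 0 ↦ 1  ≥
x_1 = 1, x_2 = 1/3 ↦ 2/3  <
x_1 = 1, x_2 = 2/3 ↦ 1/3  <
x_1 = 1, x_2 = 1 ↦ 0  <
So 1 of the 16 assignments meets the threshold.

1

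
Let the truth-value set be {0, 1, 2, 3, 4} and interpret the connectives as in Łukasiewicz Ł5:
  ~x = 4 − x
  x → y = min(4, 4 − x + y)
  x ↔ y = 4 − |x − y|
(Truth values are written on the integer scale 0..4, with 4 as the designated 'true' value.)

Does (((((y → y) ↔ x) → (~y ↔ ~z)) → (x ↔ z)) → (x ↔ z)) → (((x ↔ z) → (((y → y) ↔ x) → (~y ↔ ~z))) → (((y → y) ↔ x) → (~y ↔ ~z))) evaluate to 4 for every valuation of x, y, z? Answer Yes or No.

Yes

At x = 4, y = 3, z = 4, for instance:
y → y = 3 → 3 = 4
(y → y) ↔ x = 4 ↔ 4 = 4
~y = ~3 = 1
~z = ~4 = 0
~y ↔ ~z = 1 ↔ 0 = 3
((y → y) ↔ x) → (~y ↔ ~z) = 4 → 3 = 3
x ↔ z = 4 ↔ 4 = 4
(((y → y) ↔ x) → (~y ↔ ~z)) → (x ↔ z) = 3 → 4 = 4
((((y → y) ↔ x) → (~y ↔ ~z)) → (x ↔ z)) → (x ↔ z) = 4 → 4 = 4
(x ↔ z) → (((y → y) ↔ x) → (~y ↔ ~z)) = 4 → 3 = 3
((x ↔ z) → (((y → y) ↔ x) → (~y ↔ ~z))) → (((y → y) ↔ x) → (~y ↔ ~z)) = 3 → 3 = 4
(((((y → y) ↔ x) → (~y ↔ ~z)) → (x ↔ z)) → (x ↔ z)) → (((x ↔ z) → (((y → y) ↔ x) → (~y ↔ ~z))) → (((y → y) ↔ x) → (~y ↔ ~z))) = 4 → 4 = 4
and checking the remaining 124 assignments likewise gives ≥ 4 in every case.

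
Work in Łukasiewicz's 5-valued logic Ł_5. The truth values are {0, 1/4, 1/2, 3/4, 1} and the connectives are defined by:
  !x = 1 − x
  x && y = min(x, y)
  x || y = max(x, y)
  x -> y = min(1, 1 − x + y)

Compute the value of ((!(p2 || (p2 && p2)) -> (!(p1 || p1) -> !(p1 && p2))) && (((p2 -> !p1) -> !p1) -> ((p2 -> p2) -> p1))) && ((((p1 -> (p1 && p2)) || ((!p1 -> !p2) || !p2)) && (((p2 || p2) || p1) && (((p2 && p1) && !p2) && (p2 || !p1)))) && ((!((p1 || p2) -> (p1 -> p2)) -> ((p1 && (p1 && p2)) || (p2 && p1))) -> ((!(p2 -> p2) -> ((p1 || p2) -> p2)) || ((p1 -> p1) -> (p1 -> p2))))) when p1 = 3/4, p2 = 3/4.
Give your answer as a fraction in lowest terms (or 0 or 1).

p2 && p2 = 3/4 && 3/4 = 3/4
p2 || (p2 && p2) = 3/4 || 3/4 = 3/4
!(p2 || (p2 && p2)) = !3/4 = 1/4
p1 || p1 = 3/4 || 3/4 = 3/4
!(p1 || p1) = !3/4 = 1/4
p1 && p2 = 3/4 && 3/4 = 3/4
!(p1 && p2) = !3/4 = 1/4
!(p1 || p1) -> !(p1 && p2) = 1/4 -> 1/4 = 1
!(p2 || (p2 && p2)) -> (!(p1 || p1) -> !(p1 && p2)) = 1/4 -> 1 = 1
!p1 = !3/4 = 1/4
p2 -> !p1 = 3/4 -> 1/4 = 1/2
!p1 = !3/4 = 1/4
(p2 -> !p1) -> !p1 = 1/2 -> 1/4 = 3/4
p2 -> p2 = 3/4 -> 3/4 = 1
(p2 -> p2) -> p1 = 1 -> 3/4 = 3/4
((p2 -> !p1) -> !p1) -> ((p2 -> p2) -> p1) = 3/4 -> 3/4 = 1
(!(p2 || (p2 && p2)) -> (!(p1 || p1) -> !(p1 && p2))) && (((p2 -> !p1) -> !p1) -> ((p2 -> p2) -> p1)) = 1 && 1 = 1
p1 && p2 = 3/4 && 3/4 = 3/4
p1 -> (p1 && p2) = 3/4 -> 3/4 = 1
!p1 = !3/4 = 1/4
!p2 = !3/4 = 1/4
!p1 -> !p2 = 1/4 -> 1/4 = 1
!p2 = !3/4 = 1/4
(!p1 -> !p2) || !p2 = 1 || 1/4 = 1
(p1 -> (p1 && p2)) || ((!p1 -> !p2) || !p2) = 1 || 1 = 1
p2 || p2 = 3/4 || 3/4 = 3/4
(p2 || p2) || p1 = 3/4 || 3/4 = 3/4
p2 && p1 = 3/4 && 3/4 = 3/4
!p2 = !3/4 = 1/4
(p2 && p1) && !p2 = 3/4 && 1/4 = 1/4
!p1 = !3/4 = 1/4
p2 || !p1 = 3/4 || 1/4 = 3/4
((p2 && p1) && !p2) && (p2 || !p1) = 1/4 && 3/4 = 1/4
((p2 || p2) || p1) && (((p2 && p1) && !p2) && (p2 || !p1)) = 3/4 && 1/4 = 1/4
((p1 -> (p1 && p2)) || ((!p1 -> !p2) || !p2)) && (((p2 || p2) || p1) && (((p2 && p1) && !p2) && (p2 || !p1))) = 1 && 1/4 = 1/4
p1 || p2 = 3/4 || 3/4 = 3/4
p1 -> p2 = 3/4 -> 3/4 = 1
(p1 || p2) -> (p1 -> p2) = 3/4 -> 1 = 1
!((p1 || p2) -> (p1 -> p2)) = !1 = 0
p1 && p2 = 3/4 && 3/4 = 3/4
p1 && (p1 && p2) = 3/4 && 3/4 = 3/4
p2 && p1 = 3/4 && 3/4 = 3/4
(p1 && (p1 && p2)) || (p2 && p1) = 3/4 || 3/4 = 3/4
!((p1 || p2) -> (p1 -> p2)) -> ((p1 && (p1 && p2)) || (p2 && p1)) = 0 -> 3/4 = 1
p2 -> p2 = 3/4 -> 3/4 = 1
!(p2 -> p2) = !1 = 0
p1 || p2 = 3/4 || 3/4 = 3/4
(p1 || p2) -> p2 = 3/4 -> 3/4 = 1
!(p2 -> p2) -> ((p1 || p2) -> p2) = 0 -> 1 = 1
p1 -> p1 = 3/4 -> 3/4 = 1
p1 -> p2 = 3/4 -> 3/4 = 1
(p1 -> p1) -> (p1 -> p2) = 1 -> 1 = 1
(!(p2 -> p2) -> ((p1 || p2) -> p2)) || ((p1 -> p1) -> (p1 -> p2)) = 1 || 1 = 1
(!((p1 || p2) -> (p1 -> p2)) -> ((p1 && (p1 && p2)) || (p2 && p1))) -> ((!(p2 -> p2) -> ((p1 || p2) -> p2)) || ((p1 -> p1) -> (p1 -> p2))) = 1 -> 1 = 1
(((p1 -> (p1 && p2)) || ((!p1 -> !p2) || !p2)) && (((p2 || p2) || p1) && (((p2 && p1) && !p2) && (p2 || !p1)))) && ((!((p1 || p2) -> (p1 -> p2)) -> ((p1 && (p1 && p2)) || (p2 && p1))) -> ((!(p2 -> p2) -> ((p1 || p2) -> p2)) || ((p1 -> p1) -> (p1 -> p2)))) = 1/4 && 1 = 1/4
((!(p2 || (p2 && p2)) -> (!(p1 || p1) -> !(p1 && p2))) && (((p2 -> !p1) -> !p1) -> ((p2 -> p2) -> p1))) && ((((p1 -> (p1 && p2)) || ((!p1 -> !p2) || !p2)) && (((p2 || p2) || p1) && (((p2 && p1) && !p2) && (p2 || !p1)))) && ((!((p1 || p2) -> (p1 -> p2)) -> ((p1 && (p1 && p2)) || (p2 && p1))) -> ((!(p2 -> p2) -> ((p1 || p2) -> p2)) || ((p1 -> p1) -> (p1 -> p2))))) = 1 && 1/4 = 1/4

1/4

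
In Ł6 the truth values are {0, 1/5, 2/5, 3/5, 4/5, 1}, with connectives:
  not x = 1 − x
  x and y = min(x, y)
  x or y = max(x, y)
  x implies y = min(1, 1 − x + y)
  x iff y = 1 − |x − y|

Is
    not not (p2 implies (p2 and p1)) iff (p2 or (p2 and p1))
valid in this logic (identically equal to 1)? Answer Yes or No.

Counterexample: take p1 = 0, p2 = 0.
p2 and p1 = 0 and 0 = 0
p2 implies (p2 and p1) = 0 implies 0 = 1
not (p2 implies (p2 and p1)) = not 1 = 0
not not (p2 implies (p2 and p1)) = not 0 = 1
p2 and p1 = 0 and 0 = 0
p2 or (p2 and p1) = 0 or 0 = 0
not not (p2 implies (p2 and p1)) iff (p2 or (p2 and p1)) = 1 iff 0 = 0
This gives 0 ≠ 1.

No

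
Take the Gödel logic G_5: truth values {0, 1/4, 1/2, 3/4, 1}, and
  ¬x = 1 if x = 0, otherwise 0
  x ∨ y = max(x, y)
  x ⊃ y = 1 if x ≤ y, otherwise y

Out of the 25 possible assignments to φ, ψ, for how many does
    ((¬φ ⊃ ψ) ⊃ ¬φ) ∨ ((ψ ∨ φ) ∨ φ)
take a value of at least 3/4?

19

value 1: 13 assignments (counts)
value 3/4: 6 assignments (counts)
value 1/2: 4 assignments
value 1/4: 2 assignments
So 19 of the 25 assignments meet the threshold.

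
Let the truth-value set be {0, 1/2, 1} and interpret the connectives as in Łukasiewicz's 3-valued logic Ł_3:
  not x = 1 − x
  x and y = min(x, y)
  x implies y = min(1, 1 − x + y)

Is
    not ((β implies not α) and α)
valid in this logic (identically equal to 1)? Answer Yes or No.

No

Counterexample: take α = 1/2, β = 0.
not α = not 1/2 = 1/2
β implies not α = 0 implies 1/2 = 1
(β implies not α) and α = 1 and 1/2 = 1/2
not ((β implies not α) and α) = not 1/2 = 1/2
This gives 1/2 ≠ 1.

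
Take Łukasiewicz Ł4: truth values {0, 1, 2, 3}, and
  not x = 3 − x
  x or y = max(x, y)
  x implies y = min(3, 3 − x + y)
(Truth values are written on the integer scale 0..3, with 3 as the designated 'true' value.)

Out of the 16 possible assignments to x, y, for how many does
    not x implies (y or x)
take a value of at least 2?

14

x = 0, y = 0 ↦ 0  <
x = 0, y = 1 ↦ 1  <
x = 0, y = 2 ↦ 2  ≥
x = 0, y = 3 ↦ 3  ≥
x = 1, y = 0 ↦ 2  ≥
x = 1, y = 1 ↦ 2  ≥
x = 1, y = 2 ↦ 3  ≥
x = 1, y = 3 ↦ 3  ≥
x = 2, y = 0 ↦ 3  ≥
x = 2, y = 1 ↦ 3  ≥
x = 2, y = 2 ↦ 3  ≥
x = 2, y = 3 ↦ 3  ≥
x = 3, y = 0 ↦ 3  ≥
x = 3, y = 1 ↦ 3  ≥
x = 3, y = 2 ↦ 3  ≥
x = 3, y = 3 ↦ 3  ≥
So 14 of the 16 assignments meet the threshold.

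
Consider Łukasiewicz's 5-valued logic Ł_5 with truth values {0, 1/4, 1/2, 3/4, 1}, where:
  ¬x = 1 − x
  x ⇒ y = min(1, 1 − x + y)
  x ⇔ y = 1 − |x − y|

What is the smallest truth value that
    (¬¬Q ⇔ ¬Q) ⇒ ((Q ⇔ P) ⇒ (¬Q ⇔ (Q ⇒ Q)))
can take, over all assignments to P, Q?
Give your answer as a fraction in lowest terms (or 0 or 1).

1/2

Take P = 1/2, Q = 1/2:
¬Q = ¬1/2 = 1/2
¬¬Q = ¬1/2 = 1/2
¬Q = ¬1/2 = 1/2
¬¬Q ⇔ ¬Q = 1/2 ⇔ 1/2 = 1
Q ⇔ P = 1/2 ⇔ 1/2 = 1
¬Q = ¬1/2 = 1/2
Q ⇒ Q = 1/2 ⇒ 1/2 = 1
¬Q ⇔ (Q ⇒ Q) = 1/2 ⇔ 1 = 1/2
(Q ⇔ P) ⇒ (¬Q ⇔ (Q ⇒ Q)) = 1 ⇒ 1/2 = 1/2
(¬¬Q ⇔ ¬Q) ⇒ ((Q ⇔ P) ⇒ (¬Q ⇔ (Q ⇒ Q))) = 1 ⇒ 1/2 = 1/2
No assignment yields a value below 1/2, so this is the minimum.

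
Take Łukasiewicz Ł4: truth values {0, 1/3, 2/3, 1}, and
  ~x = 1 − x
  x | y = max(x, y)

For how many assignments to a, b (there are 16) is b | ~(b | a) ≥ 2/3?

a = 0, b = 0 ↦ 1  ≥
a = 0, b = 1/3 ↦ 2/3  ≥
a = 0, b = 2/3 ↦ 2/3  ≥
a = 0, b = 1 ↦ 1  ≥
a = 1/3, b = 0 ↦ 2/3  ≥
a = 1/3, b = 1/3 ↦ 2/3  ≥
a = 1/3, b = 2/3 ↦ 2/3  ≥
a = 1/3, b = 1 ↦ 1  ≥
a = 2/3, b = 0 ↦ 1/3  <
a = 2/3, b = 1/3 ↦ 1/3  <
a = 2/3, b = 2/3 ↦ 2/3  ≥
a = 2/3, b = 1 ↦ 1  ≥
a = 1, b = 0 ↦ 0  <
a = 1, b = 1/3 ↦ 1/3  <
a = 1, b = 2/3 ↦ 2/3  ≥
a = 1, b = 1 ↦ 1  ≥
So 12 of the 16 assignments meet the threshold.

12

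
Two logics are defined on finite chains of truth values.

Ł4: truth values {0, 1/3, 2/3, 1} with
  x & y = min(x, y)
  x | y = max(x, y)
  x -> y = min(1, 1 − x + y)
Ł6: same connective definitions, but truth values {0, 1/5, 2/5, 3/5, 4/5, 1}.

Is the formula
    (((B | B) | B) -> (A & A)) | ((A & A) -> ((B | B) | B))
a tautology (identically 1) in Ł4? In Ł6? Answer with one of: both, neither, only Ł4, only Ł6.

In Ł4: every assignment gives 1 — tautology.
In Ł6: every assignment gives 1 — tautology.

both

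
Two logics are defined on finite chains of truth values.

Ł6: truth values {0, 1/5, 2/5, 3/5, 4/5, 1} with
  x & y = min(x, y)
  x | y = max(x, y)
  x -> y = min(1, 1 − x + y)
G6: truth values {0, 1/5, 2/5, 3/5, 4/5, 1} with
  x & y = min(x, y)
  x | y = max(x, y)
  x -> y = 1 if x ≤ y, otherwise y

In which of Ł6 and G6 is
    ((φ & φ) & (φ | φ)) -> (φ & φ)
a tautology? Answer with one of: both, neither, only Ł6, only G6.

In Ł6: every assignment gives 1 — tautology.
In G6: every assignment gives 1 — tautology.

both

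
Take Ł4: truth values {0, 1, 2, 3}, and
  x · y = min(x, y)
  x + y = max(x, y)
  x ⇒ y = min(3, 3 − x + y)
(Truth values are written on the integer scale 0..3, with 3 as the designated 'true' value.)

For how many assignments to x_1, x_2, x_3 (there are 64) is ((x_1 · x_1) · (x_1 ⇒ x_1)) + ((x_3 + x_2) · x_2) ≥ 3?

value 3: 28 assignments (counts)
value 2: 20 assignments
value 1: 12 assignments
value 0: 4 assignments
So 28 of the 64 assignments meet the threshold.

28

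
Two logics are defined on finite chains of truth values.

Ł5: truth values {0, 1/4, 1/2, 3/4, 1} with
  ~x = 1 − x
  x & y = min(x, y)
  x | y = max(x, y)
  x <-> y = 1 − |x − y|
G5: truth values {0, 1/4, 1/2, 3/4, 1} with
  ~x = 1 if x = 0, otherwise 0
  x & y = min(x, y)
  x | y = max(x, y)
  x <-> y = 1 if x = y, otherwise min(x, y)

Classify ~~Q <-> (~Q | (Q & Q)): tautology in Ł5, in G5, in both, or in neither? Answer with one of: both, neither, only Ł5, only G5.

In Ł5: at Q = 0 the value is 0 — not a tautology.
In G5: at Q = 0 the value is 0 — not a tautology.

neither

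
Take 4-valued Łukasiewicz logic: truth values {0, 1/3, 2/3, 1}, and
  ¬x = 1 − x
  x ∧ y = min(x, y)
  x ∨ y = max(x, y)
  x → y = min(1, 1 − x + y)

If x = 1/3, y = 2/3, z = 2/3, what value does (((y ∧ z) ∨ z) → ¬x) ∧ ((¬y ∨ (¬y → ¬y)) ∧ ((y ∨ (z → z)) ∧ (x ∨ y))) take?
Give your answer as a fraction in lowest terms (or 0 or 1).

y ∧ z = 2/3 ∧ 2/3 = 2/3
(y ∧ z) ∨ z = 2/3 ∨ 2/3 = 2/3
¬x = ¬1/3 = 2/3
((y ∧ z) ∨ z) → ¬x = 2/3 → 2/3 = 1
¬y = ¬2/3 = 1/3
¬y = ¬2/3 = 1/3
¬y = ¬2/3 = 1/3
¬y → ¬y = 1/3 → 1/3 = 1
¬y ∨ (¬y → ¬y) = 1/3 ∨ 1 = 1
z → z = 2/3 → 2/3 = 1
y ∨ (z → z) = 2/3 ∨ 1 = 1
x ∨ y = 1/3 ∨ 2/3 = 2/3
(y ∨ (z → z)) ∧ (x ∨ y) = 1 ∧ 2/3 = 2/3
(¬y ∨ (¬y → ¬y)) ∧ ((y ∨ (z → z)) ∧ (x ∨ y)) = 1 ∧ 2/3 = 2/3
(((y ∧ z) ∨ z) → ¬x) ∧ ((¬y ∨ (¬y → ¬y)) ∧ ((y ∨ (z → z)) ∧ (x ∨ y))) = 1 ∧ 2/3 = 2/3

2/3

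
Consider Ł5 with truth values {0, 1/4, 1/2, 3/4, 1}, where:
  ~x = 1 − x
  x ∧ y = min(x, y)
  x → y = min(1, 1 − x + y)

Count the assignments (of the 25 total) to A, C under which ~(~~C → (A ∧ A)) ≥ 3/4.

3

value 1: 1 assignment (counts)
value 3/4: 2 assignments (counts)
value 1/2: 3 assignments
value 1/4: 4 assignments
value 0: 15 assignments
So 3 of the 25 assignments meet the threshold.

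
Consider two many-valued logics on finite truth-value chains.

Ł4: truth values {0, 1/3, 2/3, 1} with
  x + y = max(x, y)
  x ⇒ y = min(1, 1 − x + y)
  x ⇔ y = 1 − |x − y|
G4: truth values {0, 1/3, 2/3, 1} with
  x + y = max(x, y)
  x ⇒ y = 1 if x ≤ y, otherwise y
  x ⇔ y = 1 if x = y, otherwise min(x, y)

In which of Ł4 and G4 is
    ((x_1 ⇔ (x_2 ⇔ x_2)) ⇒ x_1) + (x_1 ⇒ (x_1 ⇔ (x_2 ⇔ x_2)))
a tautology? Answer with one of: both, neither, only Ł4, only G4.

In Ł4: every assignment gives 1 — tautology.
In G4: every assignment gives 1 — tautology.

both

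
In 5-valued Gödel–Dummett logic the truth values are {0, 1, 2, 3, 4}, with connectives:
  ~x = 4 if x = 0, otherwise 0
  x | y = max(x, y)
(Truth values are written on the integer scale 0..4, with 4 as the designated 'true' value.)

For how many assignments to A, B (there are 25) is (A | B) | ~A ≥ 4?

value 4: 13 assignments (counts)
value 3: 6 assignments
value 2: 4 assignments
value 1: 2 assignments
So 13 of the 25 assignments meet the threshold.

13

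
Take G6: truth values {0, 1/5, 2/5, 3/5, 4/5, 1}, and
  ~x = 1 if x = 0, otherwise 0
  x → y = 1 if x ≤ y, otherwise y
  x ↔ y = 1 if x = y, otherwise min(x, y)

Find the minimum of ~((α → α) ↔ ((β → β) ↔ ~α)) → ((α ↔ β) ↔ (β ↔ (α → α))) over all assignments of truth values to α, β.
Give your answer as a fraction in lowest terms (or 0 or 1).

1/5

Take α = 1/5, β = 1/5:
α → α = 1/5 → 1/5 = 1
β → β = 1/5 → 1/5 = 1
~α = ~1/5 = 0
(β → β) ↔ ~α = 1 ↔ 0 = 0
(α → α) ↔ ((β → β) ↔ ~α) = 1 ↔ 0 = 0
~((α → α) ↔ ((β → β) ↔ ~α)) = ~0 = 1
α ↔ β = 1/5 ↔ 1/5 = 1
α → α = 1/5 → 1/5 = 1
β ↔ (α → α) = 1/5 ↔ 1 = 1/5
(α ↔ β) ↔ (β ↔ (α → α)) = 1 ↔ 1/5 = 1/5
~((α → α) ↔ ((β → β) ↔ ~α)) → ((α ↔ β) ↔ (β ↔ (α → α))) = 1 → 1/5 = 1/5
No assignment yields a value below 1/5, so this is the minimum.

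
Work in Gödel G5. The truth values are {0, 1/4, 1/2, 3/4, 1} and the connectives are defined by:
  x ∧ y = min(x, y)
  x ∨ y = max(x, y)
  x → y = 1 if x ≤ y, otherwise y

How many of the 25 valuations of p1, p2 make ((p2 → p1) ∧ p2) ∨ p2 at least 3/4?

10

value 1: 5 assignments (counts)
value 3/4: 5 assignments (counts)
value 1/2: 5 assignments
value 1/4: 5 assignments
value 0: 5 assignments
So 10 of the 25 assignments meet the threshold.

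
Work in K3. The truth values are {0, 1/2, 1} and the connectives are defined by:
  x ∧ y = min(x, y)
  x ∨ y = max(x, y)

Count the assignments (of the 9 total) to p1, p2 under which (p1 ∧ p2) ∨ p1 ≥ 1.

3

p1 = 0, p2 = 0 ↦ 0  <
p1 = 0, p2 = 1/2 ↦ 0  <
p1 = 0, p2 = 1 ↦ 0  <
p1 = 1/2, p2 = 0 ↦ 1/2  <
p1 = 1/2, p2 = 1/2 ↦ 1/2  <
p1 = 1/2, p2 = 1 ↦ 1/2  <
p1 = 1, p2 = 0 ↦ 1  ≥
p1 = 1, p2 = 1/2 ↦ 1  ≥
p1 = 1, p2 = 1 ↦ 1  ≥
So 3 of the 9 assignments meet the threshold.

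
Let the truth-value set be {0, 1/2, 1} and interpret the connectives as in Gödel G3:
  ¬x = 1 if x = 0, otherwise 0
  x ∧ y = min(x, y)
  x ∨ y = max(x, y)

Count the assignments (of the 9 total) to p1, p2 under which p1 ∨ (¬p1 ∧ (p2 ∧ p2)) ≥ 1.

p1 = 0, p2 = 0 ↦ 0  <
p1 = 0, p2 = 1/2 ↦ 1/2  <
p1 = 0, p2 = 1 ↦ 1  ≥
p1 = 1/2, p2 = 0 ↦ 1/2  <
p1 = 1/2, p2 = 1/2 ↦ 1/2  <
p1 = 1/2, p2 = 1 ↦ 1/2  <
p1 = 1, p2 = 0 ↦ 1  ≥
p1 = 1, p2 = 1/2 ↦ 1  ≥
p1 = 1, p2 = 1 ↦ 1  ≥
So 4 of the 9 assignments meet the threshold.

4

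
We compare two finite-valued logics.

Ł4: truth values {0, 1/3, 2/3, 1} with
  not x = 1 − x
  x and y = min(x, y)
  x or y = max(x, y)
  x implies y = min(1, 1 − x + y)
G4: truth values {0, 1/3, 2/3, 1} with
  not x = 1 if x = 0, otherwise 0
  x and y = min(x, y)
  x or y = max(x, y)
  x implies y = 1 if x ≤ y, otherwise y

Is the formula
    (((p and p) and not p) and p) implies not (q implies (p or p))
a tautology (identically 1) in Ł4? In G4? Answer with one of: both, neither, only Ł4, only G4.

only G4

In Ł4: at p = 1/3, q = 0 the value is 2/3 — not a tautology.
In G4: every assignment gives 1 — tautology.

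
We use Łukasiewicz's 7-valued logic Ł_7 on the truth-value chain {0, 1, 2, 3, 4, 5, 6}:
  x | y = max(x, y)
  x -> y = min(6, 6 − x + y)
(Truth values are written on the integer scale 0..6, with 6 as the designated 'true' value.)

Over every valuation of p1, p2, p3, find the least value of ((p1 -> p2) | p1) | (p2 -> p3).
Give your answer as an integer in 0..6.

4

Take p1 = 4, p2 = 2, p3 = 0:
p1 -> p2 = 4 -> 2 = 4
(p1 -> p2) | p1 = 4 | 4 = 4
p2 -> p3 = 2 -> 0 = 4
((p1 -> p2) | p1) | (p2 -> p3) = 4 | 4 = 4
No assignment yields a value below 4, so this is the minimum.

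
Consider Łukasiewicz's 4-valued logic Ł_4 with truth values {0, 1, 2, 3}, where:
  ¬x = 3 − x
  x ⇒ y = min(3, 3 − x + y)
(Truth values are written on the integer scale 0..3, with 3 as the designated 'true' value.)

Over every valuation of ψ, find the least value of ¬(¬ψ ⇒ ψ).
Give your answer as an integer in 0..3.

Take ψ = 2:
¬ψ = ¬2 = 1
¬ψ ⇒ ψ = 1 ⇒ 2 = 3
¬(¬ψ ⇒ ψ) = ¬3 = 0
No assignment yields a value below 0, so this is the minimum.

0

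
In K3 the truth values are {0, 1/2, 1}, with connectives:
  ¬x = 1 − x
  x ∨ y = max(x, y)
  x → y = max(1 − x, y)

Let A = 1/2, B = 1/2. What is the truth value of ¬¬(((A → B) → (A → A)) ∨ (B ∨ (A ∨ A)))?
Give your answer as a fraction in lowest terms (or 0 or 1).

1/2

A → B = 1/2 → 1/2 = 1/2
A → A = 1/2 → 1/2 = 1/2
(A → B) → (A → A) = 1/2 → 1/2 = 1/2
A ∨ A = 1/2 ∨ 1/2 = 1/2
B ∨ (A ∨ A) = 1/2 ∨ 1/2 = 1/2
((A → B) → (A → A)) ∨ (B ∨ (A ∨ A)) = 1/2 ∨ 1/2 = 1/2
¬(((A → B) → (A → A)) ∨ (B ∨ (A ∨ A))) = ¬1/2 = 1/2
¬¬(((A → B) → (A → A)) ∨ (B ∨ (A ∨ A))) = ¬1/2 = 1/2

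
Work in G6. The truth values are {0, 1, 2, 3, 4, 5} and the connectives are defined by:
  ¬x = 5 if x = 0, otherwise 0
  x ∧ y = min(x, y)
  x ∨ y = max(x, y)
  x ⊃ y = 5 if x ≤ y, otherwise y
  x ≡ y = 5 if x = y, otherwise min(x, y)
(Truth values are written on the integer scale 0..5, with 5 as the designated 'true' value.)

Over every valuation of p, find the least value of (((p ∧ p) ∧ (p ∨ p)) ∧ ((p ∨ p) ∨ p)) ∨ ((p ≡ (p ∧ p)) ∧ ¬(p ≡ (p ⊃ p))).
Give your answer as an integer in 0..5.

1

Take p = 1:
p ∧ p = 1 ∧ 1 = 1
p ∨ p = 1 ∨ 1 = 1
(p ∧ p) ∧ (p ∨ p) = 1 ∧ 1 = 1
p ∨ p = 1 ∨ 1 = 1
(p ∨ p) ∨ p = 1 ∨ 1 = 1
((p ∧ p) ∧ (p ∨ p)) ∧ ((p ∨ p) ∨ p) = 1 ∧ 1 = 1
p ∧ p = 1 ∧ 1 = 1
p ≡ (p ∧ p) = 1 ≡ 1 = 5
p ⊃ p = 1 ⊃ 1 = 5
p ≡ (p ⊃ p) = 1 ≡ 5 = 1
¬(p ≡ (p ⊃ p)) = ¬1 = 0
(p ≡ (p ∧ p)) ∧ ¬(p ≡ (p ⊃ p)) = 5 ∧ 0 = 0
(((p ∧ p) ∧ (p ∨ p)) ∧ ((p ∨ p) ∨ p)) ∨ ((p ≡ (p ∧ p)) ∧ ¬(p ≡ (p ⊃ p))) = 1 ∨ 0 = 1
No assignment yields a value below 1, so this is the minimum.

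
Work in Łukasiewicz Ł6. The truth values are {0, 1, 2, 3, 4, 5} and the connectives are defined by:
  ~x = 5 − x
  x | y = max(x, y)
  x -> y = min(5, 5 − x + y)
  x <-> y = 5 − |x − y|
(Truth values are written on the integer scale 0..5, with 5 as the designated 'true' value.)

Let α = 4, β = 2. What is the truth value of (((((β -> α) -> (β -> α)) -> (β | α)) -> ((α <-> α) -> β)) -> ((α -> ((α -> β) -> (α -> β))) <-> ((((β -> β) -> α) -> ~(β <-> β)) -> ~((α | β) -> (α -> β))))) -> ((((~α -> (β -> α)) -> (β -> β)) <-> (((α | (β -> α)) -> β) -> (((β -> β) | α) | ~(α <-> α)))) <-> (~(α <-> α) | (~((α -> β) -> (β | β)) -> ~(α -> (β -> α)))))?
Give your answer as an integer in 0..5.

4

β -> α = 2 -> 4 = 5
β -> α = 2 -> 4 = 5
(β -> α) -> (β -> α) = 5 -> 5 = 5
β | α = 2 | 4 = 4
((β -> α) -> (β -> α)) -> (β | α) = 5 -> 4 = 4
α <-> α = 4 <-> 4 = 5
(α <-> α) -> β = 5 -> 2 = 2
(((β -> α) -> (β -> α)) -> (β | α)) -> ((α <-> α) -> β) = 4 -> 2 = 3
α -> β = 4 -> 2 = 3
α -> β = 4 -> 2 = 3
(α -> β) -> (α -> β) = 3 -> 3 = 5
α -> ((α -> β) -> (α -> β)) = 4 -> 5 = 5
β -> β = 2 -> 2 = 5
(β -> β) -> α = 5 -> 4 = 4
β <-> β = 2 <-> 2 = 5
~(β <-> β) = ~5 = 0
((β -> β) -> α) -> ~(β <-> β) = 4 -> 0 = 1
α | β = 4 | 2 = 4
α -> β = 4 -> 2 = 3
(α | β) -> (α -> β) = 4 -> 3 = 4
~((α | β) -> (α -> β)) = ~4 = 1
(((β -> β) -> α) -> ~(β <-> β)) -> ~((α | β) -> (α -> β)) = 1 -> 1 = 5
(α -> ((α -> β) -> (α -> β))) <-> ((((β -> β) -> α) -> ~(β <-> β)) -> ~((α | β) -> (α -> β))) = 5 <-> 5 = 5
((((β -> α) -> (β -> α)) -> (β | α)) -> ((α <-> α) -> β)) -> ((α -> ((α -> β) -> (α -> β))) <-> ((((β -> β) -> α) -> ~(β <-> β)) -> ~((α | β) -> (α -> β)))) = 3 -> 5 = 5
~α = ~4 = 1
β -> α = 2 -> 4 = 5
~α -> (β -> α) = 1 -> 5 = 5
β -> β = 2 -> 2 = 5
(~α -> (β -> α)) -> (β -> β) = 5 -> 5 = 5
β -> α = 2 -> 4 = 5
α | (β -> α) = 4 | 5 = 5
(α | (β -> α)) -> β = 5 -> 2 = 2
β -> β = 2 -> 2 = 5
(β -> β) | α = 5 | 4 = 5
α <-> α = 4 <-> 4 = 5
~(α <-> α) = ~5 = 0
((β -> β) | α) | ~(α <-> α) = 5 | 0 = 5
((α | (β -> α)) -> β) -> (((β -> β) | α) | ~(α <-> α)) = 2 -> 5 = 5
((~α -> (β -> α)) -> (β -> β)) <-> (((α | (β -> α)) -> β) -> (((β -> β) | α) | ~(α <-> α))) = 5 <-> 5 = 5
α <-> α = 4 <-> 4 = 5
~(α <-> α) = ~5 = 0
α -> β = 4 -> 2 = 3
β | β = 2 | 2 = 2
(α -> β) -> (β | β) = 3 -> 2 = 4
~((α -> β) -> (β | β)) = ~4 = 1
β -> α = 2 -> 4 = 5
α -> (β -> α) = 4 -> 5 = 5
~(α -> (β -> α)) = ~5 = 0
~((α -> β) -> (β | β)) -> ~(α -> (β -> α)) = 1 -> 0 = 4
~(α <-> α) | (~((α -> β) -> (β | β)) -> ~(α -> (β -> α))) = 0 | 4 = 4
(((~α -> (β -> α)) -> (β -> β)) <-> (((α | (β -> α)) -> β) -> (((β -> β) | α) | ~(α <-> α)))) <-> (~(α <-> α) | (~((α -> β) -> (β | β)) -> ~(α -> (β -> α)))) = 5 <-> 4 = 4
(((((β -> α) -> (β -> α)) -> (β | α)) -> ((α <-> α) -> β)) -> ((α -> ((α -> β) -> (α -> β))) <-> ((((β -> β) -> α) -> ~(β <-> β)) -> ~((α | β) -> (α -> β))))) -> ((((~α -> (β -> α)) -> (β -> β)) <-> (((α | (β -> α)) -> β) -> (((β -> β) | α) | ~(α <-> α)))) <-> (~(α <-> α) | (~((α -> β) -> (β | β)) -> ~(α -> (β -> α))))) = 5 -> 4 = 4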